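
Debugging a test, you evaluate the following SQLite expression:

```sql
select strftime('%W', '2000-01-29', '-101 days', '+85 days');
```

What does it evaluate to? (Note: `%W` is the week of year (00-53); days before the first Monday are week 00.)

02

First apply '-101 days', '+85 days': 2000-01-29 → 2000-01-13.
2000-01-13 is a Thursday. SQLite's %W counts Mondays since the year started; the result is 02.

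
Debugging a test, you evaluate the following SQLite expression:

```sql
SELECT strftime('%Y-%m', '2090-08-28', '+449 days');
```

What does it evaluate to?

2091-11

First apply '+449 days': 2090-08-28 → 2091-11-20.
`%Y-%m` extracts the year-month: 2091-11.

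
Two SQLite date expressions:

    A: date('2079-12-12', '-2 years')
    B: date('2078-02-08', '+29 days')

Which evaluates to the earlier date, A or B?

A

A = 2077-12-12.
B = 2078-03-09.
A is earlier.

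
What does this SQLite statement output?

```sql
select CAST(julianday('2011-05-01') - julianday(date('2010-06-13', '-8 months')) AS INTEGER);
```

Adding -8 months to 2010-06-13 gives 2009-10-13.
18 days remain in October 2009 after the 13th (31 − 13).
Full months from November 2009 through April 2011 contribute their day counts.
Then 1 day into May 2011.
Total: 18 + 30 + 31 + 31 + 28 + 31 + 30 + 31 + 30 + 31 + 31 + 30 + 31 + 30 + 31 + 31 + 28 + 31 + 30 + 1 = 565.

565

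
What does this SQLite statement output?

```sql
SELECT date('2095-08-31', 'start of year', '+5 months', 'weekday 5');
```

`start of year` rewinds 2095-08-31 to 2095-01-01.
Adding +5 months to 2095-01-01 gives 2095-06-01.
`weekday 5` advances to the next Friday; 2095-06-01 is a Wednesday, so it moves forward to 2095-06-03.

2095-06-03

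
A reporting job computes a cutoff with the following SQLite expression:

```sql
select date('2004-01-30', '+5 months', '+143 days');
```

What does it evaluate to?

2004-11-20

Adding +5 months to 2004-01-30 gives 2004-06-30.
Applying '+143 days' to 2004-06-30: counting 143 days forward gives 2004-11-20.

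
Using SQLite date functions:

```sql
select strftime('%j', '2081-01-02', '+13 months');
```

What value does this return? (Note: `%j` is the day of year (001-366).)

First apply '+13 months': 2081-01-02 → 2082-02-02.
Day-of-year for 2082-02-02: days since 2082-01-01 inclusive = 33, zero-padded to 033.

033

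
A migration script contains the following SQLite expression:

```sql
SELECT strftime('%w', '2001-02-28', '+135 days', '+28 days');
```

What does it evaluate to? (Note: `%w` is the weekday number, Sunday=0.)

5

First apply '+135 days', '+28 days': 2001-02-28 → 2001-08-10.
2001-08-10 is a Friday; with Sunday=0 that is 5.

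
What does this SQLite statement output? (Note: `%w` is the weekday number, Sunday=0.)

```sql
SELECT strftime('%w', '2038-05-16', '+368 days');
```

First apply '+368 days': 2038-05-16 → 2039-05-19.
2039-05-19 is a Thursday; with Sunday=0 that is 4.

4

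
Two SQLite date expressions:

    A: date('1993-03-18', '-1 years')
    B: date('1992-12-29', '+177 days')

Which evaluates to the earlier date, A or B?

A

A = 1992-03-18.
B = 1993-06-24.
A is earlier.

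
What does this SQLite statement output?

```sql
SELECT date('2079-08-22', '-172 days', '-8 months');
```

2078-07-03

Applying '-172 days' to 2079-08-22: counting 172 days back gives 2079-03-03.
Adding -8 months to 2079-03-03 gives 2078-07-03.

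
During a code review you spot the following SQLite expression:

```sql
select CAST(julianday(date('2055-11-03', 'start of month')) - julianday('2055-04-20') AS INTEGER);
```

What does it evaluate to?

195

`start of month` rewinds 2055-11-03 to 2055-11-01.
10 days remain in April 2055 after the 20th (30 − 20).
Full months from May 2055 through October 2055 contribute their day counts.
Then 1 day into November 2055.
Total: 10 + 31 + 30 + 31 + 31 + 30 + 31 + 1 = 195.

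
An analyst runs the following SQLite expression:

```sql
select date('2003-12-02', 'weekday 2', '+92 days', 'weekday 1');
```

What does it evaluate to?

`weekday 2` advances to the next Tuesday; 2003-12-02 is already a Tuesday, so it stays at 2003-12-02.
Applying '+92 days' to 2003-12-02: counting 92 days forward gives 2004-03-03.
`weekday 1` advances to the next Monday; 2004-03-03 is a Wednesday, so it moves forward to 2004-03-08.

2004-03-08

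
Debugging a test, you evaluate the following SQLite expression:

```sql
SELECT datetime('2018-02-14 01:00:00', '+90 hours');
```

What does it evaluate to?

+90 hours from 2018-02-14 01:00:00 is 2018-02-17 19:00:00 (crosses midnight).

2018-02-17 19:00:00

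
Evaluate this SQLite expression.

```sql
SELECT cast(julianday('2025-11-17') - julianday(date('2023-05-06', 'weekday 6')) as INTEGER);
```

926

`weekday 6` advances to the next Saturday; 2023-05-06 is already a Saturday, so it stays at 2023-05-06.
25 days remain in May 2023 after the 6th (31 − 6).
Full months from June 2023 through October 2025 contribute their day counts.
Then 17 days into November 2025.
Total: 25 + 30 + 31 + 31 + 30 + 31 + 30 + 31 + 31 + 29 + 31 + 30 + 31 + 30 + 31 + 31 + 30 + 31 + 30 + 31 + 31 + 28 + 31 + 30 + 31 + 30 + 31 + 31 + 30 + 31 + 17 = 926.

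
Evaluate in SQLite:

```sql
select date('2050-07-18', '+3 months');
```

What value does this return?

Adding +3 months to 2050-07-18 gives 2050-10-18.

2050-10-18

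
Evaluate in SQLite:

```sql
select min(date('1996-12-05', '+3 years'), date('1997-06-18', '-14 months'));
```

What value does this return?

date('1996-12-05', '+3 years') → 1999-12-05.
date('1997-06-18', '-14 months') → 1996-04-18.
Earlier of the two is 1996-04-18.

1996-04-18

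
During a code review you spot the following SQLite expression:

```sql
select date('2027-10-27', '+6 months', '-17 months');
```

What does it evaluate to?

Adding +6 months to 2027-10-27 gives 2028-04-27.
Adding -17 months to 2028-04-27 gives 2026-11-27.

2026-11-27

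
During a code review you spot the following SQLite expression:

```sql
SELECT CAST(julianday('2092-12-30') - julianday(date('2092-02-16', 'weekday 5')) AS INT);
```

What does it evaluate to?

`weekday 5` advances to the next Friday; 2092-02-16 is a Saturday, so it moves forward to 2092-02-22.
7 days remain in February 2092 after the 22nd (29 − 22).
Full months from March 2092 through November 2092 contribute their day counts.
Then 30 days into December 2092.
Total: 7 + 31 + 30 + 31 + 30 + 31 + 31 + 30 + 31 + 30 + 30 = 312.

312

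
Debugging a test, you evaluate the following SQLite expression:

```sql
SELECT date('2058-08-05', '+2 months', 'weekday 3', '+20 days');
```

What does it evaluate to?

Adding +2 months to 2058-08-05 gives 2058-10-05.
`weekday 3` advances to the next Wednesday; 2058-10-05 is a Saturday, so it moves forward to 2058-10-09.
Advancing 20 more days within October lands on 2058-10-29.

2058-10-29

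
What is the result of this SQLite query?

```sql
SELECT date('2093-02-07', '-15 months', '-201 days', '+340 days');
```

2092-03-25

Adding -15 months to 2093-02-07 gives 2091-11-07.
Applying '-201 days' to 2091-11-07: counting 201 days back gives 2091-04-20.
Applying '+340 days' to 2091-04-20: counting 340 days forward gives 2092-03-25.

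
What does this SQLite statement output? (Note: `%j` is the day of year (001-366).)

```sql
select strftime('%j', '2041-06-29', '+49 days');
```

229

First apply '+49 days': 2041-06-29 → 2041-08-17.
Day-of-year for 2041-08-17: days since 2041-01-01 inclusive = 229, zero-padded to 229.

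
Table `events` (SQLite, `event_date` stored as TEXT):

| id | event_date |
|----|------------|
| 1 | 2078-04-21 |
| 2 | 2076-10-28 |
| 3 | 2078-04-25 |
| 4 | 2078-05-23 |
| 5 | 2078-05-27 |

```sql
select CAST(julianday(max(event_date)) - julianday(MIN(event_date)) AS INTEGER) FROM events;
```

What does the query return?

MIN = 2076-10-28, MAX = 2078-05-27.
3 days remain in October 2076 after the 28th (31 − 28).
Full months from November 2076 through April 2078 contribute their day counts.
Then 27 days into May 2078.
Total: 3 + 30 + 31 + 31 + 28 + 31 + 30 + 31 + 30 + 31 + 31 + 30 + 31 + 30 + 31 + 31 + 28 + 31 + 30 + 27 = 576.

576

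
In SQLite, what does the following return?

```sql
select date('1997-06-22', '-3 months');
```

1997-03-22

Adding -3 months to 1997-06-22 gives 1997-03-22.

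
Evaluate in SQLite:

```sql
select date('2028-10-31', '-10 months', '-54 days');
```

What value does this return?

Adding -10 months to 2028-10-31 gives 2027-12-31.
Applying '-54 days' to 2027-12-31: counting 54 days back gives 2027-11-07.

2027-11-07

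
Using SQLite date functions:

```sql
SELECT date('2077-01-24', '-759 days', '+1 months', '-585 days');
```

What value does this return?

2073-06-21

Applying '-759 days' to 2077-01-24: counting 759 days back gives 2074-12-27.
Adding +1 month to 2074-12-27 gives 2075-01-27.
Applying '-585 days' to 2075-01-27: counting 585 days back gives 2073-06-21.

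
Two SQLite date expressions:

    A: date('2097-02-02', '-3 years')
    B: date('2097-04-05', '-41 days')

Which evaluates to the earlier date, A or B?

A = 2094-02-02.
B = 2097-02-23.
A is earlier.

A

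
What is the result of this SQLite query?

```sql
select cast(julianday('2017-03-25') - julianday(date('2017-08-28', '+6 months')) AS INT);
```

Adding +6 months to 2017-08-28 gives 2018-02-28.
6 days remain in March 2017 after the 25th (31 − 25).
Full months from April 2017 through January 2018 contribute their day counts.
Then 28 days into February 2018.
Total: 6 + 30 + 31 + 30 + 31 + 31 + 30 + 31 + 30 + 31 + 31 + 28 = 340.
The subtraction is earlier − later, so the result is −340 → -340.

-340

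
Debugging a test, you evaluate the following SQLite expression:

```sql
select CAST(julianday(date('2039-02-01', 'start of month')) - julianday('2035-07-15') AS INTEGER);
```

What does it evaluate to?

`start of month` rewinds 2039-02-01 to 2039-02-01.
16 days remain in July 2035 after the 15th (31 − 15).
Full months from August 2035 through January 2039 contribute their day counts.
Then 1 day into February 2039.
Total: 16 + 31 + 30 + 31 + 30 + 31 + 31 + 29 + 31 + 30 + 31 + 30 + 31 + 31 + 30 + 31 + 30 + 31 + 31 + 28 + 31 + 30 + 31 + 30 + 31 + 31 + 30 + 31 + 30 + 31 + 31 + 28 + 31 + 30 + 31 + 30 + 31 + 31 + 30 + 31 + 30 + 31 + 31 + 1 = 1297.

1297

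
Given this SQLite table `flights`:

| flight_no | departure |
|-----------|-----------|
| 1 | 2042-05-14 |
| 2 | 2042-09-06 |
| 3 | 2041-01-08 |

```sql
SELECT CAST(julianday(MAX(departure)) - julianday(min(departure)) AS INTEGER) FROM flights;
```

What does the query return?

MIN = 2041-01-08, MAX = 2042-09-06.
23 days remain in January 2041 after the 8th (31 − 8).
Full months from February 2041 through August 2042 contribute their day counts.
Then 6 days into September 2042.
Total: 23 + 28 + 31 + 30 + 31 + 30 + 31 + 31 + 30 + 31 + 30 + 31 + 31 + 28 + 31 + 30 + 31 + 30 + 31 + 31 + 6 = 606.

606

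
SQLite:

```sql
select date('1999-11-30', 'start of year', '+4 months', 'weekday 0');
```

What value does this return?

`start of year` rewinds 1999-11-30 to 1999-01-01.
Adding +4 months to 1999-01-01 gives 1999-05-01.
`weekday 0` advances to the next Sunday; 1999-05-01 is a Saturday, so it moves forward to 1999-05-02.

1999-05-02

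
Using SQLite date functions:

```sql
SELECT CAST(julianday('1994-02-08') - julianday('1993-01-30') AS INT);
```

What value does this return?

374

1 day remains in January 1993 after the 30th (31 − 30).
Full months from February 1993 through January 1994 contribute their day counts.
Then 8 days into February 1994.
Total: 1 + 28 + 31 + 30 + 31 + 30 + 31 + 31 + 30 + 31 + 30 + 31 + 31 + 8 = 374.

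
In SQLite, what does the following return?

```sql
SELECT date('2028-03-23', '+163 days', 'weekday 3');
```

2028-09-06

Applying '+163 days' to 2028-03-23: counting 163 days forward gives 2028-09-02.
`weekday 3` advances to the next Wednesday; 2028-09-02 is a Saturday, so it moves forward to 2028-09-06.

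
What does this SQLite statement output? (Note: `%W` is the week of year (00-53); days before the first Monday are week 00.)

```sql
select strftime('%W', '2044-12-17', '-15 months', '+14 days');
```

First apply '-15 months', '+14 days': 2044-12-17 → 2043-10-01.
2043-10-01 is a Thursday. SQLite's %W counts Mondays since the year started; the result is 39.

39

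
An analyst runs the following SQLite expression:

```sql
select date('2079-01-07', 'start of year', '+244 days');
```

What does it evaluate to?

`start of year` rewinds 2079-01-07 to 2079-01-01.
Applying '+244 days' to 2079-01-01: counting 244 days forward gives 2079-09-02.

2079-09-02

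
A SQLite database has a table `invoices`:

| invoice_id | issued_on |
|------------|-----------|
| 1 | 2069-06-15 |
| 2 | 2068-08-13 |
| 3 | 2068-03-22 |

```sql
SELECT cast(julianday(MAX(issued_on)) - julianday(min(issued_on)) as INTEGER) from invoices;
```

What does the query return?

MIN = 2068-03-22, MAX = 2069-06-15.
9 days remain in March 2068 after the 22nd (31 − 22).
Full months from April 2068 through May 2069 contribute their day counts.
Then 15 days into June 2069.
Total: 9 + 30 + 31 + 30 + 31 + 31 + 30 + 31 + 30 + 31 + 31 + 28 + 31 + 30 + 31 + 15 = 450.

450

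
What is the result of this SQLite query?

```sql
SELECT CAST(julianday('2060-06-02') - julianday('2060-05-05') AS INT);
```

28

26 days remain in May 2060 after the 5th (31 − 5).
Then 2 days into June 2060.
Total: 26 + 2 = 28.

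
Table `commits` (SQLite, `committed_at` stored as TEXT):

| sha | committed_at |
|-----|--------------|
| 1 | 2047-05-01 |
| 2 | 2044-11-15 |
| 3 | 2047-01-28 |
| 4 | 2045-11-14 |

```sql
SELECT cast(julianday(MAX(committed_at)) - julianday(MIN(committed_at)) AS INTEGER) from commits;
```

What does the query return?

897

MIN = 2044-11-15, MAX = 2047-05-01.
15 days remain in November 2044 after the 15th (30 − 15).
Full months from December 2044 through April 2047 contribute their day counts.
Then 1 day into May 2047.
Total: 15 + 31 + 31 + 28 + 31 + 30 + 31 + 30 + 31 + 31 + 30 + 31 + 30 + 31 + 31 + 28 + 31 + 30 + 31 + 30 + 31 + 31 + 30 + 31 + 30 + 31 + 31 + 28 + 31 + 30 + 1 = 897.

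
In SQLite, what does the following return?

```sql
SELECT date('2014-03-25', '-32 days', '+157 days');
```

Going back 25 days from 2014-03-25 reaches 2014-02-28 (last day of February, 28 days).
Going back 7 days within February lands on 2014-02-21.
Applying '+157 days' to 2014-02-21: counting 157 days forward gives 2014-07-28.

2014-07-28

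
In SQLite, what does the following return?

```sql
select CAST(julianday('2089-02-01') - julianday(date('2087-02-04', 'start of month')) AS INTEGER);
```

`start of month` rewinds 2087-02-04 to 2087-02-01.
27 days remain in February 2087 after the 1st (28 − 1).
Full months from March 2087 through January 2089 contribute their day counts.
Then 1 day into February 2089.
Total: 27 + 31 + 30 + 31 + 30 + 31 + 31 + 30 + 31 + 30 + 31 + 31 + 29 + 31 + 30 + 31 + 30 + 31 + 31 + 30 + 31 + 30 + 31 + 31 + 1 = 731.

731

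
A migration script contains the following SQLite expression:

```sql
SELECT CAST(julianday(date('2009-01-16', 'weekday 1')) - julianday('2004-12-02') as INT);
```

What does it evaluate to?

1509

`weekday 1` advances to the next Monday; 2009-01-16 is a Friday, so it moves forward to 2009-01-19.
29 days remain in December 2004 after the 2nd (31 − 2).
Full months from January 2005 through December 2008 contribute their day counts.
Then 19 days into January 2009.
Total: 29 + 31 + 28 + 31 + 30 + 31 + 30 + 31 + 31 + 30 + 31 + 30 + 31 + 31 + 28 + 31 + 30 + 31 + 30 + 31 + 31 + 30 + 31 + 30 + 31 + 31 + 28 + 31 + 30 + 31 + 30 + 31 + 31 + 30 + 31 + 30 + 31 + 31 + 29 + 31 + 30 + 31 + 30 + 31 + 31 + 30 + 31 + 30 + 31 + 19 = 1509.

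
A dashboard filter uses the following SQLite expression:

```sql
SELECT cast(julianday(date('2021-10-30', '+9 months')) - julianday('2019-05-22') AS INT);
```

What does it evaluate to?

1165

Adding +9 months to 2021-10-30 gives 2022-07-30.
9 days remain in May 2019 after the 22nd (31 − 22).
Full months from June 2019 through June 2022 contribute their day counts.
Then 30 days into July 2022.
Total: 9 + 30 + 31 + 31 + 30 + 31 + 30 + 31 + 31 + 29 + 31 + 30 + 31 + 30 + 31 + 31 + 30 + 31 + 30 + 31 + 31 + 28 + 31 + 30 + 31 + 30 + 31 + 31 + 30 + 31 + 30 + 31 + 31 + 28 + 31 + 30 + 31 + 30 + 30 = 1165.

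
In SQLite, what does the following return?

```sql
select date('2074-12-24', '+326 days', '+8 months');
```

Applying '+326 days' to 2074-12-24: counting 326 days forward gives 2075-11-15.
Adding +8 months to 2075-11-15 gives 2076-07-15.

2076-07-15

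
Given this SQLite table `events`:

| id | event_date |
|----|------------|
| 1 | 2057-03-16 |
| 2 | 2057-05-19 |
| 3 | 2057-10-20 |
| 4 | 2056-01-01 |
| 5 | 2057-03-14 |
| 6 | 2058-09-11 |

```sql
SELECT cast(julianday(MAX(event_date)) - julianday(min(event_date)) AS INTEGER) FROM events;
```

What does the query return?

MIN = 2056-01-01, MAX = 2058-09-11.
30 days remain in January 2056 after the 1st (31 − 1).
Full months from February 2056 through August 2058 contribute their day counts.
Then 11 days into September 2058.
Total: 30 + 29 + 31 + 30 + 31 + 30 + 31 + 31 + 30 + 31 + 30 + 31 + 31 + 28 + 31 + 30 + 31 + 30 + 31 + 31 + 30 + 31 + 30 + 31 + 31 + 28 + 31 + 30 + 31 + 30 + 31 + 31 + 11 = 984.

984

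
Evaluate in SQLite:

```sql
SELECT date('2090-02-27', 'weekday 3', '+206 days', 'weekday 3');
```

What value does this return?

`weekday 3` advances to the next Wednesday; 2090-02-27 is a Monday, so it moves forward to 2090-03-01.
Applying '+206 days' to 2090-03-01: counting 206 days forward gives 2090-09-23.
`weekday 3` advances to the next Wednesday; 2090-09-23 is a Saturday, so it moves forward to 2090-09-27.

2090-09-27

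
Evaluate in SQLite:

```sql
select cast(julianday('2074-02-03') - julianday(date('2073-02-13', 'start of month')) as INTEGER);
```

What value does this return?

`start of month` rewinds 2073-02-13 to 2073-02-01.
27 days remain in February 2073 after the 1st (28 − 1).
Full months from March 2073 through January 2074 contribute their day counts.
Then 3 days into February 2074.
Total: 27 + 31 + 30 + 31 + 30 + 31 + 31 + 30 + 31 + 30 + 31 + 31 + 3 = 367.

367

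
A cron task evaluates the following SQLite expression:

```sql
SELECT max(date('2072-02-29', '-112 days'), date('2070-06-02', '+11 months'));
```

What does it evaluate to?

2071-11-09

date('2072-02-29', '-112 days') → 2071-11-09.
date('2070-06-02', '+11 months') → 2071-05-02.
Later of the two is 2071-11-09.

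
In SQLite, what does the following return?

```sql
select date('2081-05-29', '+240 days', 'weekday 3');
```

2082-01-28

Applying '+240 days' to 2081-05-29: counting 240 days forward gives 2082-01-24.
`weekday 3` advances to the next Wednesday; 2082-01-24 is a Saturday, so it moves forward to 2082-01-28.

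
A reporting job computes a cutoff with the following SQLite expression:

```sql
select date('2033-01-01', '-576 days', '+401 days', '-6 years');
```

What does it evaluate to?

2026-07-10

Applying '-576 days' to 2033-01-01: counting 576 days back gives 2031-06-05.
Applying '+401 days' to 2031-06-05: counting 401 days forward gives 2032-07-10.
Adding -6 years to 2032-07-10 gives 2026-07-10.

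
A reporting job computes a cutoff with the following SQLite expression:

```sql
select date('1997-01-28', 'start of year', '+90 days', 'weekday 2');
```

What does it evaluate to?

`start of year` rewinds 1997-01-28 to 1997-01-01.
Applying '+90 days' to 1997-01-01: counting 90 days forward gives 1997-04-01.
`weekday 2` advances to the next Tuesday; 1997-04-01 is already a Tuesday, so it stays at 1997-04-01.

1997-04-01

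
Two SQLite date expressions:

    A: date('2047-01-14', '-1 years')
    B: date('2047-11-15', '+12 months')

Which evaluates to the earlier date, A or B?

A

A = 2046-01-14.
B = 2048-11-15.
A is earlier.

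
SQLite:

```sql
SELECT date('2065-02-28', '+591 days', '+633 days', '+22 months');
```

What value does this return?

Applying '+591 days' to 2065-02-28: counting 591 days forward gives 2066-10-12.
Applying '+633 days' to 2066-10-12: counting 633 days forward gives 2068-07-06.
Adding +22 months to 2068-07-06 gives 2070-05-06.

2070-05-06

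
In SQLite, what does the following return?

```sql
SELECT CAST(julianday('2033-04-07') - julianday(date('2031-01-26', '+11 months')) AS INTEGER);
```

Adding +11 months to 2031-01-26 gives 2031-12-26.
5 days remain in December 2031 after the 26th (31 − 26).
Full months from January 2032 through March 2033 contribute their day counts.
Then 7 days into April 2033.
Total: 5 + 31 + 29 + 31 + 30 + 31 + 30 + 31 + 31 + 30 + 31 + 30 + 31 + 31 + 28 + 31 + 7 = 468.

468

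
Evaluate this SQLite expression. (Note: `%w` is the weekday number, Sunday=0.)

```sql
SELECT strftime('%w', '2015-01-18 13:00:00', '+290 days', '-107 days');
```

First apply '+290 days', '-107 days': 2015-01-18 13:00:00 → 2015-07-20 13:00:00.
2015-07-20 is a Monday; with Sunday=0 that is 1.

1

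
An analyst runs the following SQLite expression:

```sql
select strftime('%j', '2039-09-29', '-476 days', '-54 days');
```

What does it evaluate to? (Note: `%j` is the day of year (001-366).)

First apply '-476 days', '-54 days': 2039-09-29 → 2038-04-17.
Day-of-year for 2038-04-17: days since 2038-01-01 inclusive = 107, zero-padded to 107.

107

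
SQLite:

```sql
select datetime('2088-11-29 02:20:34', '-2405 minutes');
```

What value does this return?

2405 minutes = 40h 5m; -2405 minutes from 2088-11-29 02:20:34 is 2088-11-27 10:15:34 (crosses midnight).

2088-11-27 10:15:34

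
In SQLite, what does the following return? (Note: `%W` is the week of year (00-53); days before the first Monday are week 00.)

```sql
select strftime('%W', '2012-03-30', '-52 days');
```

06

First apply '-52 days': 2012-03-30 → 2012-02-07.
2012-02-07 is a Tuesday. SQLite's %W counts Mondays since the year started; the result is 06.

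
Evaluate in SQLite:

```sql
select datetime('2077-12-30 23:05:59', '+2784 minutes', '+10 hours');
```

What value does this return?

2078-01-02 07:29:59

2784 minutes = 46h 24m; +2784 minutes from 2077-12-30 23:05:59 is 2078-01-01 21:29:59 (crosses midnight).
+10 hours from 2078-01-01 21:29:59 is 2078-01-02 07:29:59 (crosses midnight).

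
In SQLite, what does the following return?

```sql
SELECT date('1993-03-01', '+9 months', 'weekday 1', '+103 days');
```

1994-03-19

Adding +9 months to 1993-03-01 gives 1993-12-01.
`weekday 1` advances to the next Monday; 1993-12-01 is a Wednesday, so it moves forward to 1993-12-06.
Applying '+103 days' to 1993-12-06: counting 103 days forward gives 1994-03-19.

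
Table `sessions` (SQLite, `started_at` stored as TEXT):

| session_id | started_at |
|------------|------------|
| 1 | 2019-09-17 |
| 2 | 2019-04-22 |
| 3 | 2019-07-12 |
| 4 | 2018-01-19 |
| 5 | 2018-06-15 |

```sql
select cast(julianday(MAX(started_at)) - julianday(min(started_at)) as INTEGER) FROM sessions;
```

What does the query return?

MIN = 2018-01-19, MAX = 2019-09-17.
12 days remain in January 2018 after the 19th (31 − 19).
Full months from February 2018 through August 2019 contribute their day counts.
Then 17 days into September 2019.
Total: 12 + 28 + 31 + 30 + 31 + 30 + 31 + 31 + 30 + 31 + 30 + 31 + 31 + 28 + 31 + 30 + 31 + 30 + 31 + 31 + 17 = 606.

606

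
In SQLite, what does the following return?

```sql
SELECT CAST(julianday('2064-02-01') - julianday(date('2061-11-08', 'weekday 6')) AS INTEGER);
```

`weekday 6` advances to the next Saturday; 2061-11-08 is a Tuesday, so it moves forward to 2061-11-12.
18 days remain in November 2061 after the 12th (30 − 12).
Full months from December 2061 through January 2064 contribute their day counts.
Then 1 day into February 2064.
Total: 18 + 31 + 31 + 28 + 31 + 30 + 31 + 30 + 31 + 31 + 30 + 31 + 30 + 31 + 31 + 28 + 31 + 30 + 31 + 30 + 31 + 31 + 30 + 31 + 30 + 31 + 31 + 1 = 811.

811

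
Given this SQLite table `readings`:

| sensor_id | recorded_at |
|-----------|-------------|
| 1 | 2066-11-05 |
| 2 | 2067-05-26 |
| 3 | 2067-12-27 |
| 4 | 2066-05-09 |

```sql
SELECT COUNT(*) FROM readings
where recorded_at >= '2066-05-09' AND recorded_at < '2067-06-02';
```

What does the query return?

Rows in [2066-05-09, 2067-06-02): 2066-11-05, 2067-05-26, 2066-05-09 → 3 rows.

3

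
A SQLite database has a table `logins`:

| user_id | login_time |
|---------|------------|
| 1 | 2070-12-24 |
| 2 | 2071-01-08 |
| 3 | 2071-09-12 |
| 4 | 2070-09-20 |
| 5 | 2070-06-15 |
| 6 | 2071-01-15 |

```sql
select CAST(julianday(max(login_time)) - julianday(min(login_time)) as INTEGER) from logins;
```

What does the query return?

454

MIN = 2070-06-15, MAX = 2071-09-12.
15 days remain in June 2070 after the 15th (30 − 15).
Full months from July 2070 through August 2071 contribute their day counts.
Then 12 days into September 2071.
Total: 15 + 31 + 31 + 30 + 31 + 30 + 31 + 31 + 28 + 31 + 30 + 31 + 30 + 31 + 31 + 12 = 454.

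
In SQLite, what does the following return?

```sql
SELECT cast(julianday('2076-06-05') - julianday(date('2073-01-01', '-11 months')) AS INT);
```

1586

Adding -11 months to 2073-01-01 gives 2072-02-01.
28 days remain in February 2072 after the 1st (29 − 1).
Full months from March 2072 through May 2076 contribute their day counts.
Then 5 days into June 2076.
Total: 28 + 31 + 30 + 31 + 30 + 31 + 31 + 30 + 31 + 30 + 31 + 31 + 28 + 31 + 30 + 31 + 30 + 31 + 31 + 30 + 31 + 30 + 31 + 31 + 28 + 31 + 30 + 31 + 30 + 31 + 31 + 30 + 31 + 30 + 31 + 31 + 28 + 31 + 30 + 31 + 30 + 31 + 31 + 30 + 31 + 30 + 31 + 31 + 29 + 31 + 30 + 31 + 5 = 1586.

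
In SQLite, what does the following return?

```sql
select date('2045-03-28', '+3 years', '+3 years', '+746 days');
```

2053-04-12

Adding +3 years to 2045-03-28 gives 2048-03-28.
Adding +3 years to 2048-03-28 gives 2051-03-28.
Applying '+746 days' to 2051-03-28: counting 746 days forward gives 2053-04-12.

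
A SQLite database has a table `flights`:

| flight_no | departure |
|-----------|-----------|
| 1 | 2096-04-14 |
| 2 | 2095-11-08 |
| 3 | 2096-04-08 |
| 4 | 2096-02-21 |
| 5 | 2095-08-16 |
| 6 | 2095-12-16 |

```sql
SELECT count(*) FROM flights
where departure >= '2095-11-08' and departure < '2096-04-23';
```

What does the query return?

5

Rows in [2095-11-08, 2096-04-23): 2096-04-14, 2095-11-08, 2096-04-08, 2096-02-21, 2095-12-16 → 5 rows.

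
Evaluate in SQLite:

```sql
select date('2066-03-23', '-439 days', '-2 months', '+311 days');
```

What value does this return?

Applying '-439 days' to 2066-03-23: counting 439 days back gives 2065-01-08.
Adding -2 months to 2065-01-08 gives 2064-11-08.
Applying '+311 days' to 2064-11-08: counting 311 days forward gives 2065-09-15.

2065-09-15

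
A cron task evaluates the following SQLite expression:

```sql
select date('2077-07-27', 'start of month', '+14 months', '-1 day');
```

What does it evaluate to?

2078-08-31

`start of month` rewinds 2077-07-27 to 2077-07-01.
Adding +14 months to 2077-07-01 gives 2078-09-01.
Going back 1 day from 2078-09-01 reaches 2078-08-31 (last day of August, 31 days).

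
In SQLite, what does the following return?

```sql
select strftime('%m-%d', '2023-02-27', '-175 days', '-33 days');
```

First apply '-175 days', '-33 days': 2023-02-27 → 2022-08-03.
`%m-%d` extracts the month-day: 08-03.

08-03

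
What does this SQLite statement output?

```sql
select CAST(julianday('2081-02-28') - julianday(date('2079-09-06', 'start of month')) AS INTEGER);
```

`start of month` rewinds 2079-09-06 to 2079-09-01.
29 days remain in September 2079 after the 1st (30 − 1).
Full months from October 2079 through January 2081 contribute their day counts.
Then 28 days into February 2081.
Total: 29 + 31 + 30 + 31 + 31 + 29 + 31 + 30 + 31 + 30 + 31 + 31 + 30 + 31 + 30 + 31 + 31 + 28 = 546.

546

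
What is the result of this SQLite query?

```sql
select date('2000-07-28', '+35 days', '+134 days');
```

July 2000 has 31 days; 3 remain after the 28th, so 4 days reach 2000-08-01.
August 2000 has 31 days; 30 remain after the 1st, so 31 days reach 2000-09-01.
Applying '+134 days' to 2000-09-01: counting 134 days forward gives 2001-01-13.

2001-01-13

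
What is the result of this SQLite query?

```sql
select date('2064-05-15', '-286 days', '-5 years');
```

Applying '-286 days' to 2064-05-15: counting 286 days back gives 2063-08-03.
Adding -5 years to 2063-08-03 gives 2058-08-03.

2058-08-03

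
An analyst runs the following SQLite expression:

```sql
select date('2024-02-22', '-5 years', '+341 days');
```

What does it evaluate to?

2020-01-29

Adding -5 years to 2024-02-22 gives 2019-02-22.
Applying '+341 days' to 2019-02-22: counting 341 days forward gives 2020-01-29.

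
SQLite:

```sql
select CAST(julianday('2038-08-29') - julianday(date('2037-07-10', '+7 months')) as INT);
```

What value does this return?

Adding +7 months to 2037-07-10 gives 2038-02-10.
18 days remain in February 2038 after the 10th (28 − 10).
March 2038: 31 days.
April 2038: 30 days.
May 2038: 31 days.
June 2038: 30 days.
July 2038: 31 days.
Then 29 days into August 2038.
Total: 18 + 31 + 30 + 31 + 30 + 31 + 29 = 200.

200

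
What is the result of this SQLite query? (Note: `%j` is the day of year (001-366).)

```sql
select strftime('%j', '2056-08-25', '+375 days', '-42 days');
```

First apply '+375 days', '-42 days': 2056-08-25 → 2057-07-24.
Day-of-year for 2057-07-24: days since 2057-01-01 inclusive = 205, zero-padded to 205.

205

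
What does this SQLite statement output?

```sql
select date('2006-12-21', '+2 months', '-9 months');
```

Adding +2 months to 2006-12-21 gives 2007-02-21.
Adding -9 months to 2007-02-21 gives 2006-05-21.

2006-05-21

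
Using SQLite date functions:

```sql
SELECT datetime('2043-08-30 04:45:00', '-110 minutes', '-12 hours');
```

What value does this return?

110 minutes = 1h 50m; -110 minutes from 2043-08-30 04:45:00 is 2043-08-30 02:55:00.
-12 hours from 2043-08-30 02:55:00 is 2043-08-29 14:55:00 (crosses midnight).

2043-08-29 14:55:00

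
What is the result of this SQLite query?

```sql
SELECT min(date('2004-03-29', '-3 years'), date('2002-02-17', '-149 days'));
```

date('2004-03-29', '-3 years') → 2001-03-29.
date('2002-02-17', '-149 days') → 2001-09-21.
Earlier of the two is 2001-03-29.

2001-03-29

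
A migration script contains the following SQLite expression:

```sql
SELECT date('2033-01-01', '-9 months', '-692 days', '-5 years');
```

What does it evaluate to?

Adding -9 months to 2033-01-01 gives 2032-04-01.
Applying '-692 days' to 2032-04-01: counting 692 days back gives 2030-05-10.
Adding -5 years to 2030-05-10 gives 2025-05-10.

2025-05-10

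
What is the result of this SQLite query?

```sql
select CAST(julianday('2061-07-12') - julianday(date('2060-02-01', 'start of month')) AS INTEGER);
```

`start of month` rewinds 2060-02-01 to 2060-02-01.
28 days remain in February 2060 after the 1st (29 − 1).
Full months from March 2060 through June 2061 contribute their day counts.
Then 12 days into July 2061.
Total: 28 + 31 + 30 + 31 + 30 + 31 + 31 + 30 + 31 + 30 + 31 + 31 + 28 + 31 + 30 + 31 + 30 + 12 = 527.

527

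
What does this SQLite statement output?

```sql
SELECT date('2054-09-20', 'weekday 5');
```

2054-09-25

`weekday 5` advances to the next Friday; 2054-09-20 is a Sunday, so it moves forward to 2054-09-25.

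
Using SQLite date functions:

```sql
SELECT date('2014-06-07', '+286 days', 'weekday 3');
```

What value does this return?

Applying '+286 days' to 2014-06-07: counting 286 days forward gives 2015-03-20.
`weekday 3` advances to the next Wednesday; 2015-03-20 is a Friday, so it moves forward to 2015-03-25.

2015-03-25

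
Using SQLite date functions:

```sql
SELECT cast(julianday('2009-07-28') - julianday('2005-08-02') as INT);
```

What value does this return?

29 days remain in August 2005 after the 2nd (31 − 2).
Full months from September 2005 through June 2009 contribute their day counts.
Then 28 days into July 2009.
Total: 29 + 30 + 31 + 30 + 31 + 31 + 28 + 31 + 30 + 31 + 30 + 31 + 31 + 30 + 31 + 30 + 31 + 31 + 28 + 31 + 30 + 31 + 30 + 31 + 31 + 30 + 31 + 30 + 31 + 31 + 29 + 31 + 30 + 31 + 30 + 31 + 31 + 30 + 31 + 30 + 31 + 31 + 28 + 31 + 30 + 31 + 30 + 28 = 1456.

1456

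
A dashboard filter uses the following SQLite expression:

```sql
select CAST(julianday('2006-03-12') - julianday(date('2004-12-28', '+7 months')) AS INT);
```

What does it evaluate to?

Adding +7 months to 2004-12-28 gives 2005-07-28.
3 days remain in July 2005 after the 28th (31 − 28).
Full months from August 2005 through February 2006 contribute their day counts.
Then 12 days into March 2006.
Total: 3 + 31 + 30 + 31 + 30 + 31 + 31 + 28 + 12 = 227.

227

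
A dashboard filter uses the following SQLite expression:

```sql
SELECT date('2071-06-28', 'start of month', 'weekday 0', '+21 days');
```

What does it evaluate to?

`start of month` rewinds 2071-06-28 to 2071-06-01.
`weekday 0` advances to the next Sunday; 2071-06-01 is a Monday, so it moves forward to 2071-06-07.
Advancing 21 more days within June lands on 2071-06-28.

2071-06-28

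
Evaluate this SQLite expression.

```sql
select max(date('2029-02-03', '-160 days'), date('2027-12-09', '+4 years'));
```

date('2029-02-03', '-160 days') → 2028-08-27.
date('2027-12-09', '+4 years') → 2031-12-09.
Later of the two is 2031-12-09.

2031-12-09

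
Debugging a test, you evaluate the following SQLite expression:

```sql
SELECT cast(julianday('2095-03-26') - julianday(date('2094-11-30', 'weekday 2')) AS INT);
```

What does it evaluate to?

116

`weekday 2` advances to the next Tuesday; 2094-11-30 is already a Tuesday, so it stays at 2094-11-30.
0 days remain in November 2094 after the 30th (30 − 30).
December 2094: 31 days.
January 2095: 31 days.
February 2095: 28 days.
Then 26 days into March 2095.
Total: 0 + 31 + 31 + 28 + 26 = 116.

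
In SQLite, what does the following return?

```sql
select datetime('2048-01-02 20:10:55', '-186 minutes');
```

2048-01-02 17:04:55

186 minutes = 3h 6m; -186 minutes from 2048-01-02 20:10:55 is 2048-01-02 17:04:55.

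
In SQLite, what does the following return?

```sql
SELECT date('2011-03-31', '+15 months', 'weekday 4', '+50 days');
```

Adding +15 months to 2011-03-31 targets 2012-06-31. June 2012 has only 30 days, so SQLite normalizes the 1-day overflow forward to 2012-07-01.
`weekday 4` advances to the next Thursday; 2012-07-01 is a Sunday, so it moves forward to 2012-07-05.
Applying '+50 days' to 2012-07-05: counting 50 days forward gives 2012-08-24.

2012-08-24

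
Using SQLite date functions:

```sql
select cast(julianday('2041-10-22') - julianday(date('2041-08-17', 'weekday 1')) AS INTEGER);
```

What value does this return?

64

`weekday 1` advances to the next Monday; 2041-08-17 is a Saturday, so it moves forward to 2041-08-19.
12 days remain in August 2041 after the 19th (31 − 19).
September 2041: 30 days.
Then 22 days into October 2041.
Total: 12 + 30 + 22 = 64.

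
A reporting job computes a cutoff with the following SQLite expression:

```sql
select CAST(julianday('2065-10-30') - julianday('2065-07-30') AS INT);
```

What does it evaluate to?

1 day remains in July 2065 after the 30th (31 − 30).
August 2065: 31 days.
September 2065: 30 days.
Then 30 days into October 2065.
Total: 1 + 31 + 30 + 30 = 92.

92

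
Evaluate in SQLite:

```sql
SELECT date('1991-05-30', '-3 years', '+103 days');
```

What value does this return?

Adding -3 years to 1991-05-30 gives 1988-05-30.
Applying '+103 days' to 1988-05-30: counting 103 days forward gives 1988-09-10.

1988-09-10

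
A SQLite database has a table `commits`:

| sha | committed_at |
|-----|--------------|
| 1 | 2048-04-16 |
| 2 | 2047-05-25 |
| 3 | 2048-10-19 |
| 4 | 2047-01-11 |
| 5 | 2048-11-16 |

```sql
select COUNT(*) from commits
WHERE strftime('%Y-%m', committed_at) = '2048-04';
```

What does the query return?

1

Rows with year-month 2048-04: 2048-04-16 → 1.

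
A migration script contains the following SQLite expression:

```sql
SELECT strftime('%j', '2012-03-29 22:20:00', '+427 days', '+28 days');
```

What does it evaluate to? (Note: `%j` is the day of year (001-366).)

First apply '+427 days', '+28 days': 2012-03-29 22:20:00 → 2013-06-27 22:20:00.
Day-of-year for 2013-06-27: days since 2013-01-01 inclusive = 178, zero-padded to 178.

178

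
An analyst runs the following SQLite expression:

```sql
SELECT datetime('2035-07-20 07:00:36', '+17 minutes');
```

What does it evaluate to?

2035-07-20 07:17:36

+17 minutes from 2035-07-20 07:00:36 is 2035-07-20 07:17:36.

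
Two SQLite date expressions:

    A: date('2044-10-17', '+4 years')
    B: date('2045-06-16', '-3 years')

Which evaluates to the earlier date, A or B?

B

A = 2048-10-17.
B = 2042-06-16.
B is earlier.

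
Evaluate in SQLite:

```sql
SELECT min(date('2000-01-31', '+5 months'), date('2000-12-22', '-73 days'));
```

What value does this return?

2000-07-01

date('2000-01-31', '+5 months') → 2000-07-01.
date('2000-12-22', '-73 days') → 2000-10-10.
Earlier of the two is 2000-07-01.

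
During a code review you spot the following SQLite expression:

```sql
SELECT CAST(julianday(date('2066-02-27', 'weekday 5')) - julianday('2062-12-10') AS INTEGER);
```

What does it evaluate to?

1181

`weekday 5` advances to the next Friday; 2066-02-27 is a Saturday, so it moves forward to 2066-03-05.
21 days remain in December 2062 after the 10th (31 − 10).
Full months from January 2063 through February 2066 contribute their day counts.
Then 5 days into March 2066.
Total: 21 + 31 + 28 + 31 + 30 + 31 + 30 + 31 + 31 + 30 + 31 + 30 + 31 + 31 + 29 + 31 + 30 + 31 + 30 + 31 + 31 + 30 + 31 + 30 + 31 + 31 + 28 + 31 + 30 + 31 + 30 + 31 + 31 + 30 + 31 + 30 + 31 + 31 + 28 + 5 = 1181.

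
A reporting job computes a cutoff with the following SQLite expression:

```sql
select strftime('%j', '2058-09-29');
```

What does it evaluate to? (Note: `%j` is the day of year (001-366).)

272

Day-of-year for 2058-09-29: days since 2058-01-01 inclusive = 272, zero-padded to 272.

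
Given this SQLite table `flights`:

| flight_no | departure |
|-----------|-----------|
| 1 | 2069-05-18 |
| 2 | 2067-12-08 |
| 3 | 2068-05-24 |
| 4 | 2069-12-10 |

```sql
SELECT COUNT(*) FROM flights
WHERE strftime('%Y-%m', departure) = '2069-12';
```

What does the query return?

Rows with year-month 2069-12: 2069-12-10 → 1.

1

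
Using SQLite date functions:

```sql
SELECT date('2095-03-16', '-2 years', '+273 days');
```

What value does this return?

Adding -2 years to 2095-03-16 gives 2093-03-16.
Applying '+273 days' to 2093-03-16: counting 273 days forward gives 2093-12-14.

2093-12-14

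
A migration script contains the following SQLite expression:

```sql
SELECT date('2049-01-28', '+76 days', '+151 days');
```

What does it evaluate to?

2049-09-12

Applying '+76 days' to 2049-01-28: counting 76 days forward gives 2049-04-14.
Applying '+151 days' to 2049-04-14: counting 151 days forward gives 2049-09-12.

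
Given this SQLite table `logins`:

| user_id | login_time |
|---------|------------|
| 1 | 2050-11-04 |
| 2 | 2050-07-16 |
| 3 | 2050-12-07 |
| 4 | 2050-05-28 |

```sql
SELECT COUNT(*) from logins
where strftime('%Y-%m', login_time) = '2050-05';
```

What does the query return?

1

Rows with year-month 2050-05: 2050-05-28 → 1.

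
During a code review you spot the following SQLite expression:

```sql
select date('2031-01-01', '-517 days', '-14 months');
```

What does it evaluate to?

Applying '-517 days' to 2031-01-01: counting 517 days back gives 2029-08-02.
Adding -14 months to 2029-08-02 gives 2028-06-02.

2028-06-02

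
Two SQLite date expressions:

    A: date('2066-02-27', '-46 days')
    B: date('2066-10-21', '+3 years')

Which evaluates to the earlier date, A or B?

A

A = 2066-01-12.
B = 2069-10-21.
A is earlier.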